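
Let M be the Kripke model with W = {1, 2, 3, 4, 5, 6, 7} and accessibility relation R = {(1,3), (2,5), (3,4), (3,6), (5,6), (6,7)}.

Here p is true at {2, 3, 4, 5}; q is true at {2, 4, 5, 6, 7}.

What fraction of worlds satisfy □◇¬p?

1: successors {3}; ◇¬p there: 3:T. ✓
2: successors {5}; ◇¬p there: 5:T. ✓
3: successors {4, 6}; ◇¬p there: 4:F, 6:T. ✗
4: no successors, so □◇¬p holds vacuously. ✓
5: successors {6}; ◇¬p there: 6:T. ✓
6: successors {7}; ◇¬p there: 7:F. ✗
7: no successors, so □◇¬p holds vacuously. ✓
That's 5 of 7 worlds, so 5/7.

5/7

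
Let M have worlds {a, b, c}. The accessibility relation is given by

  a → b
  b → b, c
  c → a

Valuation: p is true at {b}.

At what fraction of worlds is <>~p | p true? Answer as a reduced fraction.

2/3

a: <>~p is F, p is F. ✗
b: <>~p is T, p is T. ✓
c: <>~p is T, p is F. ✓
That's 2 of 3 worlds, so 2/3.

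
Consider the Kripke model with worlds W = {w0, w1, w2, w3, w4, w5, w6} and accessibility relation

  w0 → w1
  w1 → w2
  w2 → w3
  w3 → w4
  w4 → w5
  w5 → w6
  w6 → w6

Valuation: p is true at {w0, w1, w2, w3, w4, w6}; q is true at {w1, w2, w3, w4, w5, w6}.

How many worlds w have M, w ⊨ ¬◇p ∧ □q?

w0: ¬◇p is F, □q is T. ✗
w1: ¬◇p is F, □q is T. ✗
w2: ¬◇p is F, □q is T. ✗
w3: ¬◇p is F, □q is T. ✗
w4: ¬◇p is T, □q is T. ✓
w5: ¬◇p is F, □q is T. ✗
w6: ¬◇p is F, □q is T. ✗
Satisfying worlds: {w4}.

1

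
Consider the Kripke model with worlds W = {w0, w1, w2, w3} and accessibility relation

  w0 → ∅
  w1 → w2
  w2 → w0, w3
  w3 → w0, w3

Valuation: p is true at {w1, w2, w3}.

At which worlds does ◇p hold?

{w1, w2, w3}

w0: no successors, so ◇p fails. ✗
w1: successors {w2}; p there: w2:T. ✓
w2: successors {w0, w3}; p there: w0:F, w3:T. ✓
w3: successors {w0, w3}; p there: w0:F, w3:T. ✓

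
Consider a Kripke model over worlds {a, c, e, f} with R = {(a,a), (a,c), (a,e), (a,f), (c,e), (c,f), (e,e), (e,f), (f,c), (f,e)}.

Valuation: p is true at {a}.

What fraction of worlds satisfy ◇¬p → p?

a: ◇¬p is T, p is T. ✓
c: ◇¬p is T, p is F. ✗
e: ◇¬p is T, p is F. ✗
f: ◇¬p is T, p is F. ✗
That's 1 of 4 worlds, so 1/4.

1/4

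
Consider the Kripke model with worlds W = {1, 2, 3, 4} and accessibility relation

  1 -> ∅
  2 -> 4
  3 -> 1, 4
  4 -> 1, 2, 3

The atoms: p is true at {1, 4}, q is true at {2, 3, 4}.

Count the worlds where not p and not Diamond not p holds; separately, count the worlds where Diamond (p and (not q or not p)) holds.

For not p and not Diamond not p:
1: not p is F, not Diamond not p is T. ✗
2: not p is T, not Diamond not p is T. ✓
3: not p is T, not Diamond not p is T. ✓
4: not p is F, not Diamond not p is F. ✗
— 2 worlds.
For Diamond (p and (not q or not p)):
1: no successors, so Diamond (p and (not q or not p)) fails. ✗
2: successors {4}; p and (not q or not p) there: 4:F. ✗
3: successors {1, 4}; p and (not q or not p) there: 1:T, 4:F. ✓
4: successors {1, 2, 3}; p and (not q or not p) there: 1:T, 2:F, 3:F. ✓
— 2 worlds.

2 and 2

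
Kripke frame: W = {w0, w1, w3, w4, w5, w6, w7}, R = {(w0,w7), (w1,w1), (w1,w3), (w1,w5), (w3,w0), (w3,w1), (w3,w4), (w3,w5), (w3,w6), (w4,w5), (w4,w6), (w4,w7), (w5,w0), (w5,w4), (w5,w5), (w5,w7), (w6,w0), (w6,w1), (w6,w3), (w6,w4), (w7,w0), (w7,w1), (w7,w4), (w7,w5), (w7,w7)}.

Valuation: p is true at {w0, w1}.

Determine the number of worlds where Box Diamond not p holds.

7

w0: successors {w7}; Diamond not p there: w7:T. ✓
w1: successors {w1, w3, w5}; Diamond not p there: w1:T, w3:T, w5:T. ✓
w3: successors {w0, w1, w4, w5, w6}; Diamond not p there: w0:T, w1:T, w4:T, w5:T, w6:T. ✓
w4: successors {w5, w6, w7}; Diamond not p there: w5:T, w6:T, w7:T. ✓
w5: successors {w0, w4, w5, w7}; Diamond not p there: w0:T, w4:T, w5:T, w7:T. ✓
w6: successors {w0, w1, w3, w4}; Diamond not p there: w0:T, w1:T, w3:T, w4:T. ✓
w7: successors {w0, w1, w4, w5, w7}; Diamond not p there: w0:T, w1:T, w4:T, w5:T, w7:T. ✓
Satisfying worlds: {w0, w1, w3, w4, w5, w6, w7}.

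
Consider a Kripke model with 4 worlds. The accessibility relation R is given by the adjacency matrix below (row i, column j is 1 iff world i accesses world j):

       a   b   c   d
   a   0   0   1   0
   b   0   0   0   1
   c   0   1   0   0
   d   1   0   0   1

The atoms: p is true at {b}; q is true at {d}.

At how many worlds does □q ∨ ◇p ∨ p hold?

a: □q is F, ◇p ∨ p is F. ✗
b: □q is T, ◇p ∨ p is T. ✓
c: □q is F, ◇p ∨ p is T. ✓
d: □q is F, ◇p ∨ p is F. ✗
Satisfying worlds: {b, c}.

2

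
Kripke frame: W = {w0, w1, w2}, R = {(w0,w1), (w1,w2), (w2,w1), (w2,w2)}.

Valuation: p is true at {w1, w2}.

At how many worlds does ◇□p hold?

w0: successors {w1}; □p there: w1:T. ✓
w1: successors {w2}; □p there: w2:T. ✓
w2: successors {w1, w2}; □p there: w1:T, w2:T. ✓
Satisfying worlds: {w0, w1, w2}.

3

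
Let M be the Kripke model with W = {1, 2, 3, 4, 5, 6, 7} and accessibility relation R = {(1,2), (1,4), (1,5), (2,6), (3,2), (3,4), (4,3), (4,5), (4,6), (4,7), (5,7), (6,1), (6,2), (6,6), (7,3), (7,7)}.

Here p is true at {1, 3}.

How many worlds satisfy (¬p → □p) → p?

7

1: ¬p → □p is T, p is T. ✓
2: ¬p → □p is F, p is F. ✓
3: ¬p → □p is T, p is T. ✓
4: ¬p → □p is F, p is F. ✓
5: ¬p → □p is F, p is F. ✓
6: ¬p → □p is F, p is F. ✓
7: ¬p → □p is F, p is F. ✓
Satisfying worlds: {1, 2, 3, 4, 5, 6, 7}.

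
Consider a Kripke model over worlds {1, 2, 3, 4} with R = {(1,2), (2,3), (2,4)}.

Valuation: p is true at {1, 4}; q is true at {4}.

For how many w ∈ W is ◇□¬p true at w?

1: successors {2}; □¬p there: 2:F. ✗
2: successors {3, 4}; □¬p there: 3:T, 4:T. ✓
3: no successors, so ◇□¬p fails. ✗
4: no successors, so ◇□¬p fails. ✗
Satisfying worlds: {2}.

1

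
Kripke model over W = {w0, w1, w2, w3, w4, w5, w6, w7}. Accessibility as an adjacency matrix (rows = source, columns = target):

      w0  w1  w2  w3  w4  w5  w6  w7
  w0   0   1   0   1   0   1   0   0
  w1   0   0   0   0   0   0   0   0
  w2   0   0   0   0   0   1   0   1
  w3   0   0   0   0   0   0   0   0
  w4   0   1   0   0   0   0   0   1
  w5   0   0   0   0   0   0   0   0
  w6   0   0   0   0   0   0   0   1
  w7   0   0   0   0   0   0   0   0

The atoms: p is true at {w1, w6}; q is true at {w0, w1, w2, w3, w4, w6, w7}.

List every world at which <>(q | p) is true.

w0: successors {w1, w3, w5}; q | p there: w1:T, w3:T, w5:F. ✓
w1: no successors, so <>(q | p) fails. ✗
w2: successors {w5, w7}; q | p there: w5:F, w7:T. ✓
w3: no successors, so <>(q | p) fails. ✗
w4: successors {w1, w7}; q | p there: w1:T, w7:T. ✓
w5: no successors, so <>(q | p) fails. ✗
w6: successors {w7}; q | p there: w7:T. ✓
w7: no successors, so <>(q | p) fails. ✗

{w0, w2, w4, w6}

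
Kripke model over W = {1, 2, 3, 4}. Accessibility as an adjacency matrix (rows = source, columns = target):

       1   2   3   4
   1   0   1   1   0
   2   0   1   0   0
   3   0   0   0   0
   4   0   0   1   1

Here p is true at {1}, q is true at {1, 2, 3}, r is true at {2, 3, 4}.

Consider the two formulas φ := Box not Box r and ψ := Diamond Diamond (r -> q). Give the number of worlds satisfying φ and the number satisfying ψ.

1 and 3

For Box not Box r:
1: successors {2, 3}; not Box r there: 2:F, 3:F. ✗
2: successors {2}; not Box r there: 2:F. ✗
3: no successors, so Box not Box r holds vacuously. ✓
4: successors {3, 4}; not Box r there: 3:F, 4:F. ✗
— 1 world.
For Diamond Diamond (r -> q):
1: successors {2, 3}; Diamond (r -> q) there: 2:T, 3:F. ✓
2: successors {2}; Diamond (r -> q) there: 2:T. ✓
3: no successors, so Diamond Diamond (r -> q) fails. ✗
4: successors {3, 4}; Diamond (r -> q) there: 3:F, 4:T. ✓
— 3 worlds.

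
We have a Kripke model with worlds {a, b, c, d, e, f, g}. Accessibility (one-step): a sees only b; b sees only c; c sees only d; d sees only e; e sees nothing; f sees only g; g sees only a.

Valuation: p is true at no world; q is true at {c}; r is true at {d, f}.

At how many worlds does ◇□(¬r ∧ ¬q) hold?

a: successors {b}; □(¬r ∧ ¬q) there: b:F. ✗
b: successors {c}; □(¬r ∧ ¬q) there: c:F. ✗
c: successors {d}; □(¬r ∧ ¬q) there: d:T. ✓
d: successors {e}; □(¬r ∧ ¬q) there: e:T. ✓
e: no successors, so ◇□(¬r ∧ ¬q) fails. ✗
f: successors {g}; □(¬r ∧ ¬q) there: g:T. ✓
g: successors {a}; □(¬r ∧ ¬q) there: a:T. ✓
Satisfying worlds: {c, d, f, g}.

4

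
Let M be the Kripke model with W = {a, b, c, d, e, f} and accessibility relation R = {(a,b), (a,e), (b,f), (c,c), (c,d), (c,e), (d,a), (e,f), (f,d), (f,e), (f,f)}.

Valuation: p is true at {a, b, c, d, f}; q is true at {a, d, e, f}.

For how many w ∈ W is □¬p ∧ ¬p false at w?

a: □¬p is F, ¬p is F. ✗
b: □¬p is F, ¬p is F. ✗
c: □¬p is F, ¬p is F. ✗
d: □¬p is F, ¬p is F. ✗
e: □¬p is F, ¬p is T. ✗
f: □¬p is F, ¬p is F. ✗
Satisfying worlds: ∅.
So □¬p ∧ ¬p fails at the other 6 worlds.

6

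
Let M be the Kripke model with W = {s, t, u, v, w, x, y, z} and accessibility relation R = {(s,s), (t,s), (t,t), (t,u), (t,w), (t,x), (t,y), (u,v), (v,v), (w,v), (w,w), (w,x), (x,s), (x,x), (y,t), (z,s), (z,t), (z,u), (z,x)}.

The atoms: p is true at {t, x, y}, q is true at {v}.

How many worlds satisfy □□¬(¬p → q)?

s: successors {s}; □¬(¬p → q) there: s:T. ✓
t: successors {s, t, u, w, x, y}; □¬(¬p → q) there: s:T, t:F, u:F, w:F, x:F, y:F. ✗
u: successors {v}; □¬(¬p → q) there: v:F. ✗
v: successors {v}; □¬(¬p → q) there: v:F. ✗
w: successors {v, w, x}; □¬(¬p → q) there: v:F, w:F, x:F. ✗
x: successors {s, x}; □¬(¬p → q) there: s:T, x:F. ✗
y: successors {t}; □¬(¬p → q) there: t:F. ✗
z: successors {s, t, u, x}; □¬(¬p → q) there: s:T, t:F, u:F, x:F. ✗
Satisfying worlds: {s}.

1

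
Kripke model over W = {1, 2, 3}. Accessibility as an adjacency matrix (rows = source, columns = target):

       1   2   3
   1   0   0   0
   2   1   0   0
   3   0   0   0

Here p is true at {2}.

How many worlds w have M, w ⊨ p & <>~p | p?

1: p & <>~p is F, p is F. ✗
2: p & <>~p is T, p is T. ✓
3: p & <>~p is F, p is F. ✗
Satisfying worlds: {2}.

1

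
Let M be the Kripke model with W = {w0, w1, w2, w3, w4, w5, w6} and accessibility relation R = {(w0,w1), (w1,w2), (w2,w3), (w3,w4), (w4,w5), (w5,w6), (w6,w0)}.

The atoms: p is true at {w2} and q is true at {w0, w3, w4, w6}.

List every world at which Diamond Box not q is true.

{w0, w3, w6}

w0: successors {w1}; Box not q there: w1:T. ✓
w1: successors {w2}; Box not q there: w2:F. ✗
w2: successors {w3}; Box not q there: w3:F. ✗
w3: successors {w4}; Box not q there: w4:T. ✓
w4: successors {w5}; Box not q there: w5:F. ✗
w5: successors {w6}; Box not q there: w6:F. ✗
w6: successors {w0}; Box not q there: w0:T. ✓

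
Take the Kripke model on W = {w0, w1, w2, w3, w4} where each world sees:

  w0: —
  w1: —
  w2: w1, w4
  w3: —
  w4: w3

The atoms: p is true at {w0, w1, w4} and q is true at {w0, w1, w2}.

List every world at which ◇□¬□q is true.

w0: no successors, so ◇□¬□q fails. ✗
w1: no successors, so ◇□¬□q fails. ✗
w2: successors {w1, w4}; □¬□q there: w1:T, w4:F. ✓
w3: no successors, so ◇□¬□q fails. ✗
w4: successors {w3}; □¬□q there: w3:T. ✓

{w2, w4}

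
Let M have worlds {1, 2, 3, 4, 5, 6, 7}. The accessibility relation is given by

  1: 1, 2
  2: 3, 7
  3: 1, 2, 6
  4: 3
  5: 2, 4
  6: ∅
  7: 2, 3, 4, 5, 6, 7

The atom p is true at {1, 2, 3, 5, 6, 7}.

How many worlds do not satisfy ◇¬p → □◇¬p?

1: ◇¬p is F, □◇¬p is F. ✓
2: ◇¬p is F, □◇¬p is F. ✓
3: ◇¬p is F, □◇¬p is F. ✓
4: ◇¬p is F, □◇¬p is F. ✓
5: ◇¬p is T, □◇¬p is F. ✗
6: ◇¬p is F, □◇¬p is T. ✓
7: ◇¬p is T, □◇¬p is F. ✗
Satisfying worlds: {1, 2, 3, 4, 6}.
So ◇¬p → □◇¬p fails at the other 2 worlds.

2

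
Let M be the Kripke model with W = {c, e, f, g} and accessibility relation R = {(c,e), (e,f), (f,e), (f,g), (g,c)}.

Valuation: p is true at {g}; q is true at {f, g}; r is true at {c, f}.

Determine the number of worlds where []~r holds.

2

c: successors {e}; ~r there: e:T. ✓
e: successors {f}; ~r there: f:F. ✗
f: successors {e, g}; ~r there: e:T, g:T. ✓
g: successors {c}; ~r there: c:F. ✗
Satisfying worlds: {c, f}.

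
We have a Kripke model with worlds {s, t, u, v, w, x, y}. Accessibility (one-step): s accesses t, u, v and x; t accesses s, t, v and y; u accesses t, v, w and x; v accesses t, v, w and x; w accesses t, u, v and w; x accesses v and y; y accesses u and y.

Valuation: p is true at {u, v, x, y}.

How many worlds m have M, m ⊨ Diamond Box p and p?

s: Diamond Box p is T, p is F. ✗
t: Diamond Box p is T, p is F. ✗
u: Diamond Box p is T, p is T. ✓
v: Diamond Box p is T, p is T. ✓
w: Diamond Box p is F, p is F. ✗
x: Diamond Box p is T, p is T. ✓
y: Diamond Box p is T, p is T. ✓
Satisfying worlds: {u, v, x, y}.

4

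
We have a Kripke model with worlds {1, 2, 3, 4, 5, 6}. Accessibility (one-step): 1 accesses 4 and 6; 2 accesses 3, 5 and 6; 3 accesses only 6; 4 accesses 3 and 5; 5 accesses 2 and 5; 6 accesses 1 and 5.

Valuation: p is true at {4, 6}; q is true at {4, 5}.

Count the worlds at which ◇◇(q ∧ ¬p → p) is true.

6

1: successors {4, 6}; ◇(q ∧ ¬p → p) there: 4:T, 6:T. ✓
2: successors {3, 5, 6}; ◇(q ∧ ¬p → p) there: 3:T, 5:T, 6:T. ✓
3: successors {6}; ◇(q ∧ ¬p → p) there: 6:T. ✓
4: successors {3, 5}; ◇(q ∧ ¬p → p) there: 3:T, 5:T. ✓
5: successors {2, 5}; ◇(q ∧ ¬p → p) there: 2:T, 5:T. ✓
6: successors {1, 5}; ◇(q ∧ ¬p → p) there: 1:T, 5:T. ✓
Satisfying worlds: {1, 2, 3, 4, 5, 6}.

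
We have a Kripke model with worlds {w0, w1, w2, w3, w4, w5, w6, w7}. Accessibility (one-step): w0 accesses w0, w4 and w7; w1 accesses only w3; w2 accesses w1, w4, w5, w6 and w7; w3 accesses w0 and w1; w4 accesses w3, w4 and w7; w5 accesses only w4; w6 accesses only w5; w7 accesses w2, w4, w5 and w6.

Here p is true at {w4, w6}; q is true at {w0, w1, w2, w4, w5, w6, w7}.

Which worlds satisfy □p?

{w5}

w0: successors {w0, w4, w7}; p there: w0:F, w4:T, w7:F. ✗
w1: successors {w3}; p there: w3:F. ✗
w2: successors {w1, w4, w5, w6, w7}; p there: w1:F, w4:T, w5:F, w6:T, w7:F. ✗
w3: successors {w0, w1}; p there: w0:F, w1:F. ✗
w4: successors {w3, w4, w7}; p there: w3:F, w4:T, w7:F. ✗
w5: successors {w4}; p there: w4:T. ✓
w6: successors {w5}; p there: w5:F. ✗
w7: successors {w2, w4, w5, w6}; p there: w2:F, w4:T, w5:F, w6:T. ✗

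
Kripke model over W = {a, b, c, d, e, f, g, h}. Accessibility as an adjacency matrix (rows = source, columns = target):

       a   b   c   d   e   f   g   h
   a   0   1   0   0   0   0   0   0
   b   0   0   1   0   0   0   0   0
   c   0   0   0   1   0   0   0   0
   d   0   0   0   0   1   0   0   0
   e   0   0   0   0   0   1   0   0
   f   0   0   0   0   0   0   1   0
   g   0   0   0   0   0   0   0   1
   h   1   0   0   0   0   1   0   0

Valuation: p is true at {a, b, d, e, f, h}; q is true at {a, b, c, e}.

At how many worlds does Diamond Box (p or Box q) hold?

a: successors {b}; Box (p or Box q) there: b:F. ✗
b: successors {c}; Box (p or Box q) there: c:T. ✓
c: successors {d}; Box (p or Box q) there: d:T. ✓
d: successors {e}; Box (p or Box q) there: e:T. ✓
e: successors {f}; Box (p or Box q) there: f:F. ✗
f: successors {g}; Box (p or Box q) there: g:T. ✓
g: successors {h}; Box (p or Box q) there: h:T. ✓
h: successors {a, f}; Box (p or Box q) there: a:T, f:F. ✓
Satisfying worlds: {b, c, d, f, g, h}.

6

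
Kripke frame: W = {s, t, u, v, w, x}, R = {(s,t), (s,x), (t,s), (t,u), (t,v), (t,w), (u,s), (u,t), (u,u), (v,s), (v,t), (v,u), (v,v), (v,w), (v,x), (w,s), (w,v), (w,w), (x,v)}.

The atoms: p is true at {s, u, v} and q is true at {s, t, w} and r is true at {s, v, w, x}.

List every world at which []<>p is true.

s: successors {t, x}; <>p there: t:T, x:T. ✓
t: successors {s, u, v, w}; <>p there: s:F, u:T, v:T, w:T. ✗
u: successors {s, t, u}; <>p there: s:F, t:T, u:T. ✗
v: successors {s, t, u, v, w, x}; <>p there: s:F, t:T, u:T, v:T, w:T, x:T. ✗
w: successors {s, v, w}; <>p there: s:F, v:T, w:T. ✗
x: successors {v}; <>p there: v:T. ✓

{s, x}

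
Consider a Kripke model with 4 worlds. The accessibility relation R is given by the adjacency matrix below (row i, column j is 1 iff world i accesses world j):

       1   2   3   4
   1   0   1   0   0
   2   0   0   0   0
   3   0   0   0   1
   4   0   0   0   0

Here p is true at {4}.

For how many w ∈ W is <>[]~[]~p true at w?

2

1: successors {2}; []~[]~p there: 2:T. ✓
2: no successors, so <>[]~[]~p fails. ✗
3: successors {4}; []~[]~p there: 4:T. ✓
4: no successors, so <>[]~[]~p fails. ✗
Satisfying worlds: {1, 3}.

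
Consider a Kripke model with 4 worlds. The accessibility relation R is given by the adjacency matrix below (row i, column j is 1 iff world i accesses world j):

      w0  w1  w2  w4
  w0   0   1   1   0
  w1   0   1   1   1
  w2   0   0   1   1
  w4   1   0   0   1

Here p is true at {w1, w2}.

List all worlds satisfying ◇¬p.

w0: successors {w1, w2}; ¬p there: w1:F, w2:F. ✗
w1: successors {w1, w2, w4}; ¬p there: w1:F, w2:F, w4:T. ✓
w2: successors {w2, w4}; ¬p there: w2:F, w4:T. ✓
w4: successors {w0, w4}; ¬p there: w0:T, w4:T. ✓

{w1, w2, w4}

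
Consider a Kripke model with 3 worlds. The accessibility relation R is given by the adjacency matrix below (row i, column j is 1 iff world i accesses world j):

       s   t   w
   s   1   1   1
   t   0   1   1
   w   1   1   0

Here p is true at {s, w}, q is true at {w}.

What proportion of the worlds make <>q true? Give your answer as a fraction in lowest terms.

s: successors {s, t, w}; q there: s:F, t:F, w:T. ✓
t: successors {t, w}; q there: t:F, w:T. ✓
w: successors {s, t}; q there: s:F, t:F. ✗
That's 2 of 3 worlds, so 2/3.

2/3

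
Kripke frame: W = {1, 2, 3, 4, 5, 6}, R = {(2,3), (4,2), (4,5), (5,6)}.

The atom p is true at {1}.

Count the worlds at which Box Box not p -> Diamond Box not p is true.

1: Box Box not p is T, Diamond Box not p is F. ✗
2: Box Box not p is T, Diamond Box not p is T. ✓
3: Box Box not p is T, Diamond Box not p is F. ✗
4: Box Box not p is T, Diamond Box not p is T. ✓
5: Box Box not p is T, Diamond Box not p is T. ✓
6: Box Box not p is T, Diamond Box not p is F. ✗
Satisfying worlds: {2, 4, 5}.

3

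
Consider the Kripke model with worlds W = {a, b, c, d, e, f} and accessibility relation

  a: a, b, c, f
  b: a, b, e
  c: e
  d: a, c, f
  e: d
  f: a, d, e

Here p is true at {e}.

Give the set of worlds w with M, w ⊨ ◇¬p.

{a, b, d, e, f}

a: successors {a, b, c, f}; ¬p there: a:T, b:T, c:T, f:T. ✓
b: successors {a, b, e}; ¬p there: a:T, b:T, e:F. ✓
c: successors {e}; ¬p there: e:F. ✗
d: successors {a, c, f}; ¬p there: a:T, c:T, f:T. ✓
e: successors {d}; ¬p there: d:T. ✓
f: successors {a, d, e}; ¬p there: a:T, d:T, e:F. ✓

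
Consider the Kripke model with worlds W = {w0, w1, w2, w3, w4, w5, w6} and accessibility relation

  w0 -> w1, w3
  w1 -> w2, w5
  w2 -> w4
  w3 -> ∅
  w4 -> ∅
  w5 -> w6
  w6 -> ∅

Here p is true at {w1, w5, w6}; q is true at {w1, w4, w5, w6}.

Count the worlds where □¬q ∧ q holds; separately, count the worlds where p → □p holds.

2 and 6

For □¬q ∧ q:
w0: □¬q is F, q is F. ✗
w1: □¬q is F, q is T. ✗
w2: □¬q is F, q is F. ✗
w3: □¬q is T, q is F. ✗
w4: □¬q is T, q is T. ✓
w5: □¬q is F, q is T. ✗
w6: □¬q is T, q is T. ✓
— 2 worlds.
For p → □p:
w0: p is F, □p is F. ✓
w1: p is T, □p is F. ✗
w2: p is F, □p is F. ✓
w3: p is F, □p is T. ✓
w4: p is F, □p is T. ✓
w5: p is T, □p is T. ✓
w6: p is T, □p is T. ✓
— 6 worlds.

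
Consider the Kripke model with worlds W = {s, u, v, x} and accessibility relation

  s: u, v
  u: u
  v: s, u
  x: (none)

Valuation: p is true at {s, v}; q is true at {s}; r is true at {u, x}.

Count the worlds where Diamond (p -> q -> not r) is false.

1

s: successors {u, v}; p -> q -> not r there: u:T, v:T. ✓
u: successors {u}; p -> q -> not r there: u:T. ✓
v: successors {s, u}; p -> q -> not r there: s:T, u:T. ✓
x: no successors, so Diamond (p -> q -> not r) fails. ✗
Satisfying worlds: {s, u, v}.
So Diamond (p -> q -> not r) fails at the other 1 world.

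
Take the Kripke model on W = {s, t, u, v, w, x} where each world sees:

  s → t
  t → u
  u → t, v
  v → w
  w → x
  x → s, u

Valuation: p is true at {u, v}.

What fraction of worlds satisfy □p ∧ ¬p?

s: □p is F, ¬p is T. ✗
t: □p is T, ¬p is T. ✓
u: □p is F, ¬p is F. ✗
v: □p is F, ¬p is F. ✗
w: □p is F, ¬p is T. ✗
x: □p is F, ¬p is T. ✗
That's 1 of 6 worlds, so 1/6.

1/6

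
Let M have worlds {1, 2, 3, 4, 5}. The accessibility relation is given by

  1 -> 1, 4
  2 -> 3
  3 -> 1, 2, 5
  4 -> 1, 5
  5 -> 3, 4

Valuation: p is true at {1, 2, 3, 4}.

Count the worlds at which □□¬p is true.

1: successors {1, 4}; □¬p there: 1:F, 4:F. ✗
2: successors {3}; □¬p there: 3:F. ✗
3: successors {1, 2, 5}; □¬p there: 1:F, 2:F, 5:F. ✗
4: successors {1, 5}; □¬p there: 1:F, 5:F. ✗
5: successors {3, 4}; □¬p there: 3:F, 4:F. ✗
Satisfying worlds: ∅.

0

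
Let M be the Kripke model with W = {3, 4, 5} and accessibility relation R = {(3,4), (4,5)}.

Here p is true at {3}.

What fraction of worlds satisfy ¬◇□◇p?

3: ◇□◇p is F. ✓
4: ◇□◇p is T. ✗
5: ◇□◇p is F. ✓
That's 2 of 3 worlds, so 2/3.

2/3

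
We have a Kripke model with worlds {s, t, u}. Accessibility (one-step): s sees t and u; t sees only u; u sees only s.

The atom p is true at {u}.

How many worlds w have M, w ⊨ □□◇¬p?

2

s: successors {t, u}; □◇¬p there: t:T, u:T. ✓
t: successors {u}; □◇¬p there: u:T. ✓
u: successors {s}; □◇¬p there: s:F. ✗
Satisfying worlds: {s, t}.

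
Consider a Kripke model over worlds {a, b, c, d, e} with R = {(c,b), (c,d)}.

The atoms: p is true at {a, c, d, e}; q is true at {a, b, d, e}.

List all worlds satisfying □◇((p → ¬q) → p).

{a, b, d, e}

a: no successors, so □◇((p → ¬q) → p) holds vacuously. ✓
b: no successors, so □◇((p → ¬q) → p) holds vacuously. ✓
c: successors {b, d}; ◇((p → ¬q) → p) there: b:F, d:F. ✗
d: no successors, so □◇((p → ¬q) → p) holds vacuously. ✓
e: no successors, so □◇((p → ¬q) → p) holds vacuously. ✓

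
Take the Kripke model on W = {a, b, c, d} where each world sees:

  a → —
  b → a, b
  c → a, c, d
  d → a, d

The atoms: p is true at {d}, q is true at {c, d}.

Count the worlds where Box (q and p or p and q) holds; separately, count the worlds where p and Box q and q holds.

For Box (q and p or p and q):
a: no successors, so Box (q and p or p and q) holds vacuously. ✓
b: successors {a, b}; q and p or p and q there: a:F, b:F. ✗
c: successors {a, c, d}; q and p or p and q there: a:F, c:F, d:T. ✗
d: successors {a, d}; q and p or p and q there: a:F, d:T. ✗
— 1 world.
For p and Box q and q:
a: p and Box q is F, q is F. ✗
b: p and Box q is F, q is F. ✗
c: p and Box q is F, q is T. ✗
d: p and Box q is F, q is T. ✗
— 0 worlds.

1 and 0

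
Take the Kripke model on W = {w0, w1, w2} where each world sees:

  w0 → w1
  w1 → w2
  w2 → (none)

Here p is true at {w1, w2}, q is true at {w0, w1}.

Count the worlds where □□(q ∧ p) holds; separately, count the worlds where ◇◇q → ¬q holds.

2 and 3

For □□(q ∧ p):
w0: successors {w1}; □(q ∧ p) there: w1:F. ✗
w1: successors {w2}; □(q ∧ p) there: w2:T. ✓
w2: no successors, so □□(q ∧ p) holds vacuously. ✓
— 2 worlds.
For ◇◇q → ¬q:
w0: ◇◇q is F, ¬q is F. ✓
w1: ◇◇q is F, ¬q is F. ✓
w2: ◇◇q is F, ¬q is T. ✓
— 3 worlds.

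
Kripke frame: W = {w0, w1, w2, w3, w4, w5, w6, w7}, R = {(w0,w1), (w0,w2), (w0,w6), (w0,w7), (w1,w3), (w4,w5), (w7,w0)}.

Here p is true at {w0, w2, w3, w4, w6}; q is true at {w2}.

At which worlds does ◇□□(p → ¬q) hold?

w0: successors {w1, w2, w6, w7}; □□(p → ¬q) there: w1:T, w2:T, w6:T, w7:F. ✓
w1: successors {w3}; □□(p → ¬q) there: w3:T. ✓
w2: no successors, so ◇□□(p → ¬q) fails. ✗
w3: no successors, so ◇□□(p → ¬q) fails. ✗
w4: successors {w5}; □□(p → ¬q) there: w5:T. ✓
w5: no successors, so ◇□□(p → ¬q) fails. ✗
w6: no successors, so ◇□□(p → ¬q) fails. ✗
w7: successors {w0}; □□(p → ¬q) there: w0:T. ✓

{w0, w1, w4, w7}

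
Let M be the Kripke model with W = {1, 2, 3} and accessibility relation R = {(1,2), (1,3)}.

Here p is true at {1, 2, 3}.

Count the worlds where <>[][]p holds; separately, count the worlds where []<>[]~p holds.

For <>[][]p:
1: successors {2, 3}; [][]p there: 2:T, 3:T. ✓
2: no successors, so <>[][]p fails. ✗
3: no successors, so <>[][]p fails. ✗
— 1 world.
For []<>[]~p:
1: successors {2, 3}; <>[]~p there: 2:F, 3:F. ✗
2: no successors, so []<>[]~p holds vacuously. ✓
3: no successors, so []<>[]~p holds vacuously. ✓
— 2 worlds.

1 and 2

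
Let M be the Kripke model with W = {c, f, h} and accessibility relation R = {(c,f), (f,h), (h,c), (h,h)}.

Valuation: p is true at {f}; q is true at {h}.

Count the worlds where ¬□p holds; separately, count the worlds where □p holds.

For ¬□p:
c: □p is T. ✗
f: □p is F. ✓
h: □p is F. ✓
— 2 worlds.
For □p:
c: successors {f}; p there: f:T. ✓
f: successors {h}; p there: h:F. ✗
h: successors {c, h}; p there: c:F, h:F. ✗
— 1 world.

2 and 1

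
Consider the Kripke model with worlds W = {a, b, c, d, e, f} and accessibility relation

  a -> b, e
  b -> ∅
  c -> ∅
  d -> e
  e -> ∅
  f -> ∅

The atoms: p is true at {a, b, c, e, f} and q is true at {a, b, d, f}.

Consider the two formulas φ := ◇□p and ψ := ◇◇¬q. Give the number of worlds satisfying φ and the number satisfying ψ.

2 and 0

For ◇□p:
a: successors {b, e}; □p there: b:T, e:T. ✓
b: no successors, so ◇□p fails. ✗
c: no successors, so ◇□p fails. ✗
d: successors {e}; □p there: e:T. ✓
e: no successors, so ◇□p fails. ✗
f: no successors, so ◇□p fails. ✗
— 2 worlds.
For ◇◇¬q:
a: successors {b, e}; ◇¬q there: b:F, e:F. ✗
b: no successors, so ◇◇¬q fails. ✗
c: no successors, so ◇◇¬q fails. ✗
d: successors {e}; ◇¬q there: e:F. ✗
e: no successors, so ◇◇¬q fails. ✗
f: no successors, so ◇◇¬q fails. ✗
— 0 worlds.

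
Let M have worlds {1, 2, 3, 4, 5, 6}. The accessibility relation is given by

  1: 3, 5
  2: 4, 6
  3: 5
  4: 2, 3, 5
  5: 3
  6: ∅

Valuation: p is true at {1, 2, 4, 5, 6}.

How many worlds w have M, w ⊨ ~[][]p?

1: [][]p is F. ✓
2: [][]p is F. ✓
3: [][]p is F. ✓
4: [][]p is F. ✓
5: [][]p is T. ✗
6: [][]p is T. ✗
Satisfying worlds: {1, 2, 3, 4}.

4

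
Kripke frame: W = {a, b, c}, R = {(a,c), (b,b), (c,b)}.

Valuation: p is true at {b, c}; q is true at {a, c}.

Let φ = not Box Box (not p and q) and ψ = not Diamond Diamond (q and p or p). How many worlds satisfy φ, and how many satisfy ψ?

3 and 0

For not Box Box (not p and q):
a: Box Box (not p and q) is F. ✓
b: Box Box (not p and q) is F. ✓
c: Box Box (not p and q) is F. ✓
— 3 worlds.
For not Diamond Diamond (q and p or p):
a: Diamond Diamond (q and p or p) is T. ✗
b: Diamond Diamond (q and p or p) is T. ✗
c: Diamond Diamond (q and p or p) is T. ✗
— 0 worlds.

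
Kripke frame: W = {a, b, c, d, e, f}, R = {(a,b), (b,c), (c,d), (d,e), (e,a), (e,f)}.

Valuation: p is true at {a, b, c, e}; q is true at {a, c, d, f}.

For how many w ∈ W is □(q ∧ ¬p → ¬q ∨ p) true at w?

a: successors {b}; q ∧ ¬p → ¬q ∨ p there: b:T. ✓
b: successors {c}; q ∧ ¬p → ¬q ∨ p there: c:T. ✓
c: successors {d}; q ∧ ¬p → ¬q ∨ p there: d:F. ✗
d: successors {e}; q ∧ ¬p → ¬q ∨ p there: e:T. ✓
e: successors {a, f}; q ∧ ¬p → ¬q ∨ p there: a:T, f:F. ✗
f: no successors, so □(q ∧ ¬p → ¬q ∨ p) holds vacuously. ✓
Satisfying worlds: {a, b, d, f}.

4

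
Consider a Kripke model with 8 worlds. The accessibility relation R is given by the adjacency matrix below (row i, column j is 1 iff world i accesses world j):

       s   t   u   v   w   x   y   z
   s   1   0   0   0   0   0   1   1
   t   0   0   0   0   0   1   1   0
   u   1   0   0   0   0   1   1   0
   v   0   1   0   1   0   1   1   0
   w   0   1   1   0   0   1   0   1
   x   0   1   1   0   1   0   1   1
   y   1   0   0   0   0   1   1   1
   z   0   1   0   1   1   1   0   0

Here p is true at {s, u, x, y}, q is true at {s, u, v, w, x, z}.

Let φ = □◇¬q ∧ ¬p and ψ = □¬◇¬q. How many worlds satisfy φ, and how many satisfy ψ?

4 and 0

For □◇¬q ∧ ¬p:
s: □◇¬q is T, ¬p is F. ✗
t: □◇¬q is T, ¬p is T. ✓
u: □◇¬q is T, ¬p is F. ✗
v: □◇¬q is T, ¬p is T. ✓
w: □◇¬q is T, ¬p is T. ✓
x: □◇¬q is T, ¬p is F. ✗
y: □◇¬q is T, ¬p is F. ✗
z: □◇¬q is T, ¬p is T. ✓
— 4 worlds.
For □¬◇¬q:
s: successors {s, y, z}; ¬◇¬q there: s:F, y:F, z:F. ✗
t: successors {x, y}; ¬◇¬q there: x:F, y:F. ✗
u: successors {s, x, y}; ¬◇¬q there: s:F, x:F, y:F. ✗
v: successors {t, v, x, y}; ¬◇¬q there: t:F, v:F, x:F, y:F. ✗
w: successors {t, u, x, z}; ¬◇¬q there: t:F, u:F, x:F, z:F. ✗
x: successors {t, u, w, y, z}; ¬◇¬q there: t:F, u:F, w:F, y:F, z:F. ✗
y: successors {s, x, y, z}; ¬◇¬q there: s:F, x:F, y:F, z:F. ✗
z: successors {t, v, w, x}; ¬◇¬q there: t:F, v:F, w:F, x:F. ✗
— 0 worlds.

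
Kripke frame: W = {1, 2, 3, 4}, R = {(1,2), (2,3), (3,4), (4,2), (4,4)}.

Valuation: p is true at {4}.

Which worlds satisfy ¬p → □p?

1: ¬p is T, □p is F. ✗
2: ¬p is T, □p is F. ✗
3: ¬p is T, □p is T. ✓
4: ¬p is F, □p is F. ✓

{3, 4}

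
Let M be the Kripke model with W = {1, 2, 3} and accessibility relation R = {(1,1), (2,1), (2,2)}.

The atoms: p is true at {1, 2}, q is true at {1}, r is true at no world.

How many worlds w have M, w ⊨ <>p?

2

1: successors {1}; p there: 1:T. ✓
2: successors {1, 2}; p there: 1:T, 2:T. ✓
3: no successors, so <>p fails. ✗
Satisfying worlds: {1, 2}.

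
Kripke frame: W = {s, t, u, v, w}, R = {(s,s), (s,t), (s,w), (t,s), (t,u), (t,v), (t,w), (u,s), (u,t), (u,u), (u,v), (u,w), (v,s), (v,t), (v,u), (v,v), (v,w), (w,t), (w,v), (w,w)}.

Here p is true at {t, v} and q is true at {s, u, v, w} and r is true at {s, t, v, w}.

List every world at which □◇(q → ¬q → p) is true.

s: successors {s, t, w}; ◇(q → ¬q → p) there: s:T, t:T, w:T. ✓
t: successors {s, u, v, w}; ◇(q → ¬q → p) there: s:T, u:T, v:T, w:T. ✓
u: successors {s, t, u, v, w}; ◇(q → ¬q → p) there: s:T, t:T, u:T, v:T, w:T. ✓
v: successors {s, t, u, v, w}; ◇(q → ¬q → p) there: s:T, t:T, u:T, v:T, w:T. ✓
w: successors {t, v, w}; ◇(q → ¬q → p) there: t:T, v:T, w:T. ✓

{s, t, u, v, w}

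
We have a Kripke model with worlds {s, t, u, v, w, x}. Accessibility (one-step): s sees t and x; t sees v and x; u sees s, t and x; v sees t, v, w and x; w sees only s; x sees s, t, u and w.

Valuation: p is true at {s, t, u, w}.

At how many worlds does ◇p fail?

1

s: successors {t, x}; p there: t:T, x:F. ✓
t: successors {v, x}; p there: v:F, x:F. ✗
u: successors {s, t, x}; p there: s:T, t:T, x:F. ✓
v: successors {t, v, w, x}; p there: t:T, v:F, w:T, x:F. ✓
w: successors {s}; p there: s:T. ✓
x: successors {s, t, u, w}; p there: s:T, t:T, u:T, w:T. ✓
Satisfying worlds: {s, u, v, w, x}.
So ◇p fails at the other 1 world.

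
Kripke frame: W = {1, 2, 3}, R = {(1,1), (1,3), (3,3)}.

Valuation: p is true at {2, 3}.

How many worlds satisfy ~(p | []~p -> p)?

1: p | []~p -> p is T. ✗
2: p | []~p -> p is T. ✗
3: p | []~p -> p is T. ✗
Satisfying worlds: ∅.

0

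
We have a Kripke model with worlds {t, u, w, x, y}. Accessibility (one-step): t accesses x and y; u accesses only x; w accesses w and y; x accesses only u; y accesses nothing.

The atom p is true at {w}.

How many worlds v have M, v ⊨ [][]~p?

4

t: successors {x, y}; []~p there: x:T, y:T. ✓
u: successors {x}; []~p there: x:T. ✓
w: successors {w, y}; []~p there: w:F, y:T. ✗
x: successors {u}; []~p there: u:T. ✓
y: no successors, so [][]~p holds vacuously. ✓
Satisfying worlds: {t, u, x, y}.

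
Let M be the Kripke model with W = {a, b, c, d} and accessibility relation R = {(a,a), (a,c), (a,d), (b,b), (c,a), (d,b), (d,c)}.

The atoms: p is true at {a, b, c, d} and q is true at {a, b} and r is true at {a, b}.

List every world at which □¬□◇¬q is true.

{b, c}

a: successors {a, c, d}; ¬□◇¬q there: a:T, c:F, d:T. ✗
b: successors {b}; ¬□◇¬q there: b:T. ✓
c: successors {a}; ¬□◇¬q there: a:T. ✓
d: successors {b, c}; ¬□◇¬q there: b:T, c:F. ✗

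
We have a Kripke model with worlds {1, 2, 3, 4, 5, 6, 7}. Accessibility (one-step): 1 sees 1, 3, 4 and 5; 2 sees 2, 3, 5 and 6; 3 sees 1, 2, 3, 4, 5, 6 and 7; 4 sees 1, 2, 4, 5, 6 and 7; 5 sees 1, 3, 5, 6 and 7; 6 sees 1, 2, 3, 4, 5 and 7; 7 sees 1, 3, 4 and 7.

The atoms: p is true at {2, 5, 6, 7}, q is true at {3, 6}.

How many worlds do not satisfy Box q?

7

1: successors {1, 3, 4, 5}; q there: 1:F, 3:T, 4:F, 5:F. ✗
2: successors {2, 3, 5, 6}; q there: 2:F, 3:T, 5:F, 6:T. ✗
3: successors {1, 2, 3, 4, 5, 6, 7}; q there: 1:F, 2:F, 3:T, 4:F, 5:F, 6:T, 7:F. ✗
4: successors {1, 2, 4, 5, 6, 7}; q there: 1:F, 2:F, 4:F, 5:F, 6:T, 7:F. ✗
5: successors {1, 3, 5, 6, 7}; q there: 1:F, 3:T, 5:F, 6:T, 7:F. ✗
6: successors {1, 2, 3, 4, 5, 7}; q there: 1:F, 2:F, 3:T, 4:F, 5:F, 7:F. ✗
7: successors {1, 3, 4, 7}; q there: 1:F, 3:T, 4:F, 7:F. ✗
Satisfying worlds: ∅.
So Box q fails at the other 7 worlds.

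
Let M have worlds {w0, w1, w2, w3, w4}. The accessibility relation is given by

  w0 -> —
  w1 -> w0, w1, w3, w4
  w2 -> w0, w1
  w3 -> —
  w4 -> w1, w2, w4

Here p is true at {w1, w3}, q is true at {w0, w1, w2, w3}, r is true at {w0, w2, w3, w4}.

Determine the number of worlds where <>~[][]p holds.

w0: no successors, so <>~[][]p fails. ✗
w1: successors {w0, w1, w3, w4}; ~[][]p there: w0:F, w1:T, w3:F, w4:T. ✓
w2: successors {w0, w1}; ~[][]p there: w0:F, w1:T. ✓
w3: no successors, so <>~[][]p fails. ✗
w4: successors {w1, w2, w4}; ~[][]p there: w1:T, w2:T, w4:T. ✓
Satisfying worlds: {w1, w2, w4}.

3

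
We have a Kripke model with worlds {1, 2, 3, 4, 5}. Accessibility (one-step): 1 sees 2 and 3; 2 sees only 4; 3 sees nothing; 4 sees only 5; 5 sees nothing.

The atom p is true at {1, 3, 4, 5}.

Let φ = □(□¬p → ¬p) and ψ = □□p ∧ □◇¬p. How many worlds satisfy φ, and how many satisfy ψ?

3 and 2

For □(□¬p → ¬p):
1: successors {2, 3}; □¬p → ¬p there: 2:T, 3:F. ✗
2: successors {4}; □¬p → ¬p there: 4:T. ✓
3: no successors, so □(□¬p → ¬p) holds vacuously. ✓
4: successors {5}; □¬p → ¬p there: 5:F. ✗
5: no successors, so □(□¬p → ¬p) holds vacuously. ✓
— 3 worlds.
For □□p ∧ □◇¬p:
1: □□p is T, □◇¬p is F. ✗
2: □□p is T, □◇¬p is F. ✗
3: □□p is T, □◇¬p is T. ✓
4: □□p is T, □◇¬p is F. ✗
5: □□p is T, □◇¬p is T. ✓
— 2 worlds.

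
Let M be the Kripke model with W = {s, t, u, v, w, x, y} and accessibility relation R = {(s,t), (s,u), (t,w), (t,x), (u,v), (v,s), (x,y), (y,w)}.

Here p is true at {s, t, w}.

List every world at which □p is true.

{v, w, y}

s: successors {t, u}; p there: t:T, u:F. ✗
t: successors {w, x}; p there: w:T, x:F. ✗
u: successors {v}; p there: v:F. ✗
v: successors {s}; p there: s:T. ✓
w: no successors, so □p holds vacuously. ✓
x: successors {y}; p there: y:F. ✗
y: successors {w}; p there: w:T. ✓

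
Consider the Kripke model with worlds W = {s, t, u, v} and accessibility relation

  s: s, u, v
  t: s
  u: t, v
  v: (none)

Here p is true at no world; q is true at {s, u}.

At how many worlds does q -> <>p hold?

s: q is T, <>p is F. ✗
t: q is F, <>p is F. ✓
u: q is T, <>p is F. ✗
v: q is F, <>p is F. ✓
Satisfying worlds: {t, v}.

2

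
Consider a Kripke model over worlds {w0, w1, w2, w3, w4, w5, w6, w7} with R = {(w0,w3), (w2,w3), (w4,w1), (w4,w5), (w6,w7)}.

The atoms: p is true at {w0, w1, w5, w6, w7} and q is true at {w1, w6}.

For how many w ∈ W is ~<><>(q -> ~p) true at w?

8

w0: <><>(q -> ~p) is F. ✓
w1: <><>(q -> ~p) is F. ✓
w2: <><>(q -> ~p) is F. ✓
w3: <><>(q -> ~p) is F. ✓
w4: <><>(q -> ~p) is F. ✓
w5: <><>(q -> ~p) is F. ✓
w6: <><>(q -> ~p) is F. ✓
w7: <><>(q -> ~p) is F. ✓
Satisfying worlds: {w0, w1, w2, w3, w4, w5, w6, w7}.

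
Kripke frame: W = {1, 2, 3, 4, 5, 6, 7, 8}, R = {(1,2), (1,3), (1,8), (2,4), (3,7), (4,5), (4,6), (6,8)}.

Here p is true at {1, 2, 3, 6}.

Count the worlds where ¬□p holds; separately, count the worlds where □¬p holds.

For ¬□p:
1: □p is F. ✓
2: □p is F. ✓
3: □p is F. ✓
4: □p is F. ✓
5: □p is T. ✗
6: □p is F. ✓
7: □p is T. ✗
8: □p is T. ✗
— 5 worlds.
For □¬p:
1: successors {2, 3, 8}; ¬p there: 2:F, 3:F, 8:T. ✗
2: successors {4}; ¬p there: 4:T. ✓
3: successors {7}; ¬p there: 7:T. ✓
4: successors {5, 6}; ¬p there: 5:T, 6:F. ✗
5: no successors, so □¬p holds vacuously. ✓
6: successors {8}; ¬p there: 8:T. ✓
7: no successors, so □¬p holds vacuously. ✓
8: no successors, so □¬p holds vacuously. ✓
— 6 worlds.

5 and 6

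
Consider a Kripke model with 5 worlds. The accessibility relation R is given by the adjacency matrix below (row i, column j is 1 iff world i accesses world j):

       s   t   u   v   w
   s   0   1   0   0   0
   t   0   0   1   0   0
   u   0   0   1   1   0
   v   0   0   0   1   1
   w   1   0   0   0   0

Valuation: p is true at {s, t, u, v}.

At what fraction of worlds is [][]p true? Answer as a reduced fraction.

s: successors {t}; []p there: t:T. ✓
t: successors {u}; []p there: u:T. ✓
u: successors {u, v}; []p there: u:T, v:F. ✗
v: successors {v, w}; []p there: v:F, w:T. ✗
w: successors {s}; []p there: s:T. ✓
That's 3 of 5 worlds, so 3/5.

3/5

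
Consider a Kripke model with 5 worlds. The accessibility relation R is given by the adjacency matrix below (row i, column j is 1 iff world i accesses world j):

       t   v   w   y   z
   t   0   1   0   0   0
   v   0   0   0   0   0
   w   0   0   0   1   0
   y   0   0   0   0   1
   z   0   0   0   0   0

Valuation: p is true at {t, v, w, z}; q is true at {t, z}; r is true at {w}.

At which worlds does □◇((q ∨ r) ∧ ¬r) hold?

{v, w, z}

t: successors {v}; ◇((q ∨ r) ∧ ¬r) there: v:F. ✗
v: no successors, so □◇((q ∨ r) ∧ ¬r) holds vacuously. ✓
w: successors {y}; ◇((q ∨ r) ∧ ¬r) there: y:T. ✓
y: successors {z}; ◇((q ∨ r) ∧ ¬r) there: z:F. ✗
z: no successors, so □◇((q ∨ r) ∧ ¬r) holds vacuously. ✓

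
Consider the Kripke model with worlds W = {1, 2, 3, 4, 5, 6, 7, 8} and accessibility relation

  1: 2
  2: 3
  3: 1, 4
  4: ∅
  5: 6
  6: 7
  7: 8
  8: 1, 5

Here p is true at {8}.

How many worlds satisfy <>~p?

1: successors {2}; ~p there: 2:T. ✓
2: successors {3}; ~p there: 3:T. ✓
3: successors {1, 4}; ~p there: 1:T, 4:T. ✓
4: no successors, so <>~p fails. ✗
5: successors {6}; ~p there: 6:T. ✓
6: successors {7}; ~p there: 7:T. ✓
7: successors {8}; ~p there: 8:F. ✗
8: successors {1, 5}; ~p there: 1:T, 5:T. ✓
Satisfying worlds: {1, 2, 3, 5, 6, 8}.

6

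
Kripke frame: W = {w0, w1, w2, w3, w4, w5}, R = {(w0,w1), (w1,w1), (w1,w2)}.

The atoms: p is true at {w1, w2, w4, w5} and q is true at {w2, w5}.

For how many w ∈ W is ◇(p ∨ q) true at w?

2

w0: successors {w1}; p ∨ q there: w1:T. ✓
w1: successors {w1, w2}; p ∨ q there: w1:T, w2:T. ✓
w2: no successors, so ◇(p ∨ q) fails. ✗
w3: no successors, so ◇(p ∨ q) fails. ✗
w4: no successors, so ◇(p ∨ q) fails. ✗
w5: no successors, so ◇(p ∨ q) fails. ✗
Satisfying worlds: {w0, w1}.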